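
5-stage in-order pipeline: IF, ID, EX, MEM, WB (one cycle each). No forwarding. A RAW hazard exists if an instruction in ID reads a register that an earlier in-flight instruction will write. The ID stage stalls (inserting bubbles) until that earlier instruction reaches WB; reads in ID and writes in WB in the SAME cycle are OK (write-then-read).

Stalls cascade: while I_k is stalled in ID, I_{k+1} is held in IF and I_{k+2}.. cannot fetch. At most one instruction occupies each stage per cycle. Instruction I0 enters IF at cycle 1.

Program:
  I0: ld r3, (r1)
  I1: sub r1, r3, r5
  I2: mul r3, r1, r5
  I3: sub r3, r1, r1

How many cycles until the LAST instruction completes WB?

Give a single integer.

I0 ld r3 <- r1: IF@1 ID@2 stall=0 (-) EX@3 MEM@4 WB@5
I1 sub r1 <- r3,r5: IF@2 ID@3 stall=2 (RAW on I0.r3 (WB@5)) EX@6 MEM@7 WB@8
I2 mul r3 <- r1,r5: IF@3 ID@6 stall=2 (RAW on I1.r1 (WB@8)) EX@9 MEM@10 WB@11
I3 sub r3 <- r1,r1: IF@6 ID@9 stall=0 (-) EX@10 MEM@11 WB@12

Answer: 12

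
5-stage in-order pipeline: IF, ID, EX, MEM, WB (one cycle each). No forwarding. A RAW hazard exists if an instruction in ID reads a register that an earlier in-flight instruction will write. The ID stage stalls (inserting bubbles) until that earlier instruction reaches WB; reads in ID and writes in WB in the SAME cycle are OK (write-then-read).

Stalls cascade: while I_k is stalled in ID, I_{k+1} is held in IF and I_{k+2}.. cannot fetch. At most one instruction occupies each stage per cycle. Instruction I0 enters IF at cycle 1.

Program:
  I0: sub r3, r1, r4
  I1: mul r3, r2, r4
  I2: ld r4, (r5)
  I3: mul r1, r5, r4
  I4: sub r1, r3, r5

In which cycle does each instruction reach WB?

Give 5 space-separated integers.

Answer: 5 6 7 10 11

Derivation:
I0 sub r3 <- r1,r4: IF@1 ID@2 stall=0 (-) EX@3 MEM@4 WB@5
I1 mul r3 <- r2,r4: IF@2 ID@3 stall=0 (-) EX@4 MEM@5 WB@6
I2 ld r4 <- r5: IF@3 ID@4 stall=0 (-) EX@5 MEM@6 WB@7
I3 mul r1 <- r5,r4: IF@4 ID@5 stall=2 (RAW on I2.r4 (WB@7)) EX@8 MEM@9 WB@10
I4 sub r1 <- r3,r5: IF@5 ID@8 stall=0 (-) EX@9 MEM@10 WB@11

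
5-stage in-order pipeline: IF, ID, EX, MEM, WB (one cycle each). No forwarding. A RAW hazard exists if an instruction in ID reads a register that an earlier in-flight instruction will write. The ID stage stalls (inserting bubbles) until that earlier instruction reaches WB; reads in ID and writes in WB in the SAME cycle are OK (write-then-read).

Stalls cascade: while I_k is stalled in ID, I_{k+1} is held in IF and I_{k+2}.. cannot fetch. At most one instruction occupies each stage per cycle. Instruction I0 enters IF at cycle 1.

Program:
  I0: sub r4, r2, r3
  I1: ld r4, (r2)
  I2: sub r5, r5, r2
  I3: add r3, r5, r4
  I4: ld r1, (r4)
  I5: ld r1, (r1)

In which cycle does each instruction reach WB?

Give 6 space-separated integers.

I0 sub r4 <- r2,r3: IF@1 ID@2 stall=0 (-) EX@3 MEM@4 WB@5
I1 ld r4 <- r2: IF@2 ID@3 stall=0 (-) EX@4 MEM@5 WB@6
I2 sub r5 <- r5,r2: IF@3 ID@4 stall=0 (-) EX@5 MEM@6 WB@7
I3 add r3 <- r5,r4: IF@4 ID@5 stall=2 (RAW on I2.r5 (WB@7)) EX@8 MEM@9 WB@10
I4 ld r1 <- r4: IF@5 ID@8 stall=0 (-) EX@9 MEM@10 WB@11
I5 ld r1 <- r1: IF@8 ID@9 stall=2 (RAW on I4.r1 (WB@11)) EX@12 MEM@13 WB@14

Answer: 5 6 7 10 11 14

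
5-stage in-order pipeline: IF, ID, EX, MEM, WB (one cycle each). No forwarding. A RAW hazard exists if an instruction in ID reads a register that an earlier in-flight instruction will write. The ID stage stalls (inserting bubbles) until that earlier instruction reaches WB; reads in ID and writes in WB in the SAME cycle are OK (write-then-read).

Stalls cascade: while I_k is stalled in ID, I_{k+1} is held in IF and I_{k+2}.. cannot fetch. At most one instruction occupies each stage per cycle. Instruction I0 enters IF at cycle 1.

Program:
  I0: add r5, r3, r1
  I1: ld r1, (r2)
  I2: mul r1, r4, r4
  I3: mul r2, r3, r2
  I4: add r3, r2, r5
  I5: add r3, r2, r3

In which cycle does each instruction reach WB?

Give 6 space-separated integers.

I0 add r5 <- r3,r1: IF@1 ID@2 stall=0 (-) EX@3 MEM@4 WB@5
I1 ld r1 <- r2: IF@2 ID@3 stall=0 (-) EX@4 MEM@5 WB@6
I2 mul r1 <- r4,r4: IF@3 ID@4 stall=0 (-) EX@5 MEM@6 WB@7
I3 mul r2 <- r3,r2: IF@4 ID@5 stall=0 (-) EX@6 MEM@7 WB@8
I4 add r3 <- r2,r5: IF@5 ID@6 stall=2 (RAW on I3.r2 (WB@8)) EX@9 MEM@10 WB@11
I5 add r3 <- r2,r3: IF@6 ID@9 stall=2 (RAW on I4.r3 (WB@11)) EX@12 MEM@13 WB@14

Answer: 5 6 7 8 11 14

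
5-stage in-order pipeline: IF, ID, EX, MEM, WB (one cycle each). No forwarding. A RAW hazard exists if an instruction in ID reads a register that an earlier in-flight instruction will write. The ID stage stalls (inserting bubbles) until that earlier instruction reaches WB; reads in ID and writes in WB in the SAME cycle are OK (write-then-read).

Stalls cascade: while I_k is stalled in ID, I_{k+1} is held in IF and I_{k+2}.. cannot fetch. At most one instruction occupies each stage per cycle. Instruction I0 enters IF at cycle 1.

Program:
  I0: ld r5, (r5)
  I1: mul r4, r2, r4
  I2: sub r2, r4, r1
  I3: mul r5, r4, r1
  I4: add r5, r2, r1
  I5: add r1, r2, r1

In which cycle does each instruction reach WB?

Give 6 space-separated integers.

Answer: 5 6 9 10 12 13

Derivation:
I0 ld r5 <- r5: IF@1 ID@2 stall=0 (-) EX@3 MEM@4 WB@5
I1 mul r4 <- r2,r4: IF@2 ID@3 stall=0 (-) EX@4 MEM@5 WB@6
I2 sub r2 <- r4,r1: IF@3 ID@4 stall=2 (RAW on I1.r4 (WB@6)) EX@7 MEM@8 WB@9
I3 mul r5 <- r4,r1: IF@4 ID@7 stall=0 (-) EX@8 MEM@9 WB@10
I4 add r5 <- r2,r1: IF@7 ID@8 stall=1 (RAW on I2.r2 (WB@9)) EX@10 MEM@11 WB@12
I5 add r1 <- r2,r1: IF@8 ID@10 stall=0 (-) EX@11 MEM@12 WB@13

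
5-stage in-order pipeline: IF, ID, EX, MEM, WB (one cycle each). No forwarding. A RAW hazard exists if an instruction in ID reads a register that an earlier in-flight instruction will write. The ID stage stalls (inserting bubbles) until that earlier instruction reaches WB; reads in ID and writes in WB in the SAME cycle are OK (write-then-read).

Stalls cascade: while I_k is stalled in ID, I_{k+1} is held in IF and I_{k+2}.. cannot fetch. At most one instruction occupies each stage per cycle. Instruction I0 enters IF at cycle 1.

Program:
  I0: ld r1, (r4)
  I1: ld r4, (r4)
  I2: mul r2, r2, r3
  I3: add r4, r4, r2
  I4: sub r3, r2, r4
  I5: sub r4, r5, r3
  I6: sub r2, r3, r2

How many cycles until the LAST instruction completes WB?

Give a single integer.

Answer: 17

Derivation:
I0 ld r1 <- r4: IF@1 ID@2 stall=0 (-) EX@3 MEM@4 WB@5
I1 ld r4 <- r4: IF@2 ID@3 stall=0 (-) EX@4 MEM@5 WB@6
I2 mul r2 <- r2,r3: IF@3 ID@4 stall=0 (-) EX@5 MEM@6 WB@7
I3 add r4 <- r4,r2: IF@4 ID@5 stall=2 (RAW on I2.r2 (WB@7)) EX@8 MEM@9 WB@10
I4 sub r3 <- r2,r4: IF@5 ID@8 stall=2 (RAW on I3.r4 (WB@10)) EX@11 MEM@12 WB@13
I5 sub r4 <- r5,r3: IF@8 ID@11 stall=2 (RAW on I4.r3 (WB@13)) EX@14 MEM@15 WB@16
I6 sub r2 <- r3,r2: IF@11 ID@14 stall=0 (-) EX@15 MEM@16 WB@17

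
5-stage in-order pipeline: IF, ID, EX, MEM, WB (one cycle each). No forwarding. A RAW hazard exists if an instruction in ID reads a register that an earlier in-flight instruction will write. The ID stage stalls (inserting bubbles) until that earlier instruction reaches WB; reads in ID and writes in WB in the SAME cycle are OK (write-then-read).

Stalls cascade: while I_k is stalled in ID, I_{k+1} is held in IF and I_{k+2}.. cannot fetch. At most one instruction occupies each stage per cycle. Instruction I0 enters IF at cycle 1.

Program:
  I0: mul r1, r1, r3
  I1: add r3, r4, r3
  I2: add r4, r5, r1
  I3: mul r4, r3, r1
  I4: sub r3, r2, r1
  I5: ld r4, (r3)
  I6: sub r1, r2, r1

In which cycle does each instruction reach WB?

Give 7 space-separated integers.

Answer: 5 6 8 9 10 13 14

Derivation:
I0 mul r1 <- r1,r3: IF@1 ID@2 stall=0 (-) EX@3 MEM@4 WB@5
I1 add r3 <- r4,r3: IF@2 ID@3 stall=0 (-) EX@4 MEM@5 WB@6
I2 add r4 <- r5,r1: IF@3 ID@4 stall=1 (RAW on I0.r1 (WB@5)) EX@6 MEM@7 WB@8
I3 mul r4 <- r3,r1: IF@4 ID@6 stall=0 (-) EX@7 MEM@8 WB@9
I4 sub r3 <- r2,r1: IF@6 ID@7 stall=0 (-) EX@8 MEM@9 WB@10
I5 ld r4 <- r3: IF@7 ID@8 stall=2 (RAW on I4.r3 (WB@10)) EX@11 MEM@12 WB@13
I6 sub r1 <- r2,r1: IF@8 ID@11 stall=0 (-) EX@12 MEM@13 WB@14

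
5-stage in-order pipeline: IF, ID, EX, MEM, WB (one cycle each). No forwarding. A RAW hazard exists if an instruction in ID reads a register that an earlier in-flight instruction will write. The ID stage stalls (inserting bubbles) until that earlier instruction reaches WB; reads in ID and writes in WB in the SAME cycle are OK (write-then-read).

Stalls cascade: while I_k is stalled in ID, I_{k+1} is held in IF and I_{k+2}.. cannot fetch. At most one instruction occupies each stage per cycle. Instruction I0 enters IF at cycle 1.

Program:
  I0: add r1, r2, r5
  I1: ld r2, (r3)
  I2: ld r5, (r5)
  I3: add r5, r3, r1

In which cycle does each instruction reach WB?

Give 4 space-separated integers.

I0 add r1 <- r2,r5: IF@1 ID@2 stall=0 (-) EX@3 MEM@4 WB@5
I1 ld r2 <- r3: IF@2 ID@3 stall=0 (-) EX@4 MEM@5 WB@6
I2 ld r5 <- r5: IF@3 ID@4 stall=0 (-) EX@5 MEM@6 WB@7
I3 add r5 <- r3,r1: IF@4 ID@5 stall=0 (-) EX@6 MEM@7 WB@8

Answer: 5 6 7 8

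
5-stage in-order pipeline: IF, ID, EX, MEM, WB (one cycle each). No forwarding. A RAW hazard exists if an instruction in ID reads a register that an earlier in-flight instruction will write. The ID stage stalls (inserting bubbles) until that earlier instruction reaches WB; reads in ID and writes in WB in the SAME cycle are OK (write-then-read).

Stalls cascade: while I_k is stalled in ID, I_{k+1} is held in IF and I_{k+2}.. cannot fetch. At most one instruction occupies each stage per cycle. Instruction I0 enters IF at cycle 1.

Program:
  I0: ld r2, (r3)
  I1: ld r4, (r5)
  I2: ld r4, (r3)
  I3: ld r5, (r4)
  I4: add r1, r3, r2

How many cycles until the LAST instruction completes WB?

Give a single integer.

I0 ld r2 <- r3: IF@1 ID@2 stall=0 (-) EX@3 MEM@4 WB@5
I1 ld r4 <- r5: IF@2 ID@3 stall=0 (-) EX@4 MEM@5 WB@6
I2 ld r4 <- r3: IF@3 ID@4 stall=0 (-) EX@5 MEM@6 WB@7
I3 ld r5 <- r4: IF@4 ID@5 stall=2 (RAW on I2.r4 (WB@7)) EX@8 MEM@9 WB@10
I4 add r1 <- r3,r2: IF@5 ID@8 stall=0 (-) EX@9 MEM@10 WB@11

Answer: 11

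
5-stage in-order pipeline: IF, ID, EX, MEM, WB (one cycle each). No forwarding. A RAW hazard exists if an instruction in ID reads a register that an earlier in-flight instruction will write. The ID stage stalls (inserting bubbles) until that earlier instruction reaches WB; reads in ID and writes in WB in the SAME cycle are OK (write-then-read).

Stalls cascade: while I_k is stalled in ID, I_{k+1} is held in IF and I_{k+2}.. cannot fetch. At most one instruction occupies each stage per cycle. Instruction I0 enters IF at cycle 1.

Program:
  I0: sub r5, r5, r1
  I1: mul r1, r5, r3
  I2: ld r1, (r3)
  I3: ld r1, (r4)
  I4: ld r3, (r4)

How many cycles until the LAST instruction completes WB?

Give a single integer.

Answer: 11

Derivation:
I0 sub r5 <- r5,r1: IF@1 ID@2 stall=0 (-) EX@3 MEM@4 WB@5
I1 mul r1 <- r5,r3: IF@2 ID@3 stall=2 (RAW on I0.r5 (WB@5)) EX@6 MEM@7 WB@8
I2 ld r1 <- r3: IF@3 ID@6 stall=0 (-) EX@7 MEM@8 WB@9
I3 ld r1 <- r4: IF@6 ID@7 stall=0 (-) EX@8 MEM@9 WB@10
I4 ld r3 <- r4: IF@7 ID@8 stall=0 (-) EX@9 MEM@10 WB@11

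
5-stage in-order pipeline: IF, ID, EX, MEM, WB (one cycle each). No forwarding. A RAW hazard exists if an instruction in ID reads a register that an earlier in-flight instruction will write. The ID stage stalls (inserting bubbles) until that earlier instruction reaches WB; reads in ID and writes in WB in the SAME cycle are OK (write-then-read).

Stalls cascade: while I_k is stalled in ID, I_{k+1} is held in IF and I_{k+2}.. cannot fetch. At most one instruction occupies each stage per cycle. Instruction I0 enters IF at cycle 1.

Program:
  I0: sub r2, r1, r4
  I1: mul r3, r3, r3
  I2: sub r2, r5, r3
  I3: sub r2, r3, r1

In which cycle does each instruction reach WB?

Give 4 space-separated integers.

I0 sub r2 <- r1,r4: IF@1 ID@2 stall=0 (-) EX@3 MEM@4 WB@5
I1 mul r3 <- r3,r3: IF@2 ID@3 stall=0 (-) EX@4 MEM@5 WB@6
I2 sub r2 <- r5,r3: IF@3 ID@4 stall=2 (RAW on I1.r3 (WB@6)) EX@7 MEM@8 WB@9
I3 sub r2 <- r3,r1: IF@4 ID@7 stall=0 (-) EX@8 MEM@9 WB@10

Answer: 5 6 9 10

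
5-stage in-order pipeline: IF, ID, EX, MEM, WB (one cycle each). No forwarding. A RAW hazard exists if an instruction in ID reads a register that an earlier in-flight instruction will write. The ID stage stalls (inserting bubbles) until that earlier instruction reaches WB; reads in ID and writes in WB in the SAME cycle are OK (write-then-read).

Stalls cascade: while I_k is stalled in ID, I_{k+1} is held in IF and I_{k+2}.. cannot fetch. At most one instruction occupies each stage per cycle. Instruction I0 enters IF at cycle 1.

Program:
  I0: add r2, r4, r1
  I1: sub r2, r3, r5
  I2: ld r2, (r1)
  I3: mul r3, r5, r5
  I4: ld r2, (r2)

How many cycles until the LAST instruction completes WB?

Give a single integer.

Answer: 10

Derivation:
I0 add r2 <- r4,r1: IF@1 ID@2 stall=0 (-) EX@3 MEM@4 WB@5
I1 sub r2 <- r3,r5: IF@2 ID@3 stall=0 (-) EX@4 MEM@5 WB@6
I2 ld r2 <- r1: IF@3 ID@4 stall=0 (-) EX@5 MEM@6 WB@7
I3 mul r3 <- r5,r5: IF@4 ID@5 stall=0 (-) EX@6 MEM@7 WB@8
I4 ld r2 <- r2: IF@5 ID@6 stall=1 (RAW on I2.r2 (WB@7)) EX@8 MEM@9 WB@10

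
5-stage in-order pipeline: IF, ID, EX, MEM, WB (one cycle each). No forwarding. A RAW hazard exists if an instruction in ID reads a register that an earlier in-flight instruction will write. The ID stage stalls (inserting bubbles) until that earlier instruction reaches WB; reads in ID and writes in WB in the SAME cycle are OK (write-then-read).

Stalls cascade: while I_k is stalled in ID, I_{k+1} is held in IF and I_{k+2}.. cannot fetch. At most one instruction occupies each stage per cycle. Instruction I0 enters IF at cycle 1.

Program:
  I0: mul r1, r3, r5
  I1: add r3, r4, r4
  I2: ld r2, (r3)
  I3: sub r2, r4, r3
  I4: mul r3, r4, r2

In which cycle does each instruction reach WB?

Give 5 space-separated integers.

I0 mul r1 <- r3,r5: IF@1 ID@2 stall=0 (-) EX@3 MEM@4 WB@5
I1 add r3 <- r4,r4: IF@2 ID@3 stall=0 (-) EX@4 MEM@5 WB@6
I2 ld r2 <- r3: IF@3 ID@4 stall=2 (RAW on I1.r3 (WB@6)) EX@7 MEM@8 WB@9
I3 sub r2 <- r4,r3: IF@4 ID@7 stall=0 (-) EX@8 MEM@9 WB@10
I4 mul r3 <- r4,r2: IF@7 ID@8 stall=2 (RAW on I3.r2 (WB@10)) EX@11 MEM@12 WB@13

Answer: 5 6 9 10 13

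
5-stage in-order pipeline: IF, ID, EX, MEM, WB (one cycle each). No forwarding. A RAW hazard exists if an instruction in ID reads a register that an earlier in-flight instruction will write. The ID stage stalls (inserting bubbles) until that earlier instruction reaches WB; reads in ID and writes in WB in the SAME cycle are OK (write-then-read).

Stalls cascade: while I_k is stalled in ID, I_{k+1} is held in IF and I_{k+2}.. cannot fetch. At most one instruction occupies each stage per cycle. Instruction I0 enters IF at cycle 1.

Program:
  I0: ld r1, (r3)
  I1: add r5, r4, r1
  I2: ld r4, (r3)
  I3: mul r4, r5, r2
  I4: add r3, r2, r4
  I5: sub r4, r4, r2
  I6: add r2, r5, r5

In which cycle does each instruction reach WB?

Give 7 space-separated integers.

I0 ld r1 <- r3: IF@1 ID@2 stall=0 (-) EX@3 MEM@4 WB@5
I1 add r5 <- r4,r1: IF@2 ID@3 stall=2 (RAW on I0.r1 (WB@5)) EX@6 MEM@7 WB@8
I2 ld r4 <- r3: IF@3 ID@6 stall=0 (-) EX@7 MEM@8 WB@9
I3 mul r4 <- r5,r2: IF@6 ID@7 stall=1 (RAW on I1.r5 (WB@8)) EX@9 MEM@10 WB@11
I4 add r3 <- r2,r4: IF@7 ID@9 stall=2 (RAW on I3.r4 (WB@11)) EX@12 MEM@13 WB@14
I5 sub r4 <- r4,r2: IF@9 ID@12 stall=0 (-) EX@13 MEM@14 WB@15
I6 add r2 <- r5,r5: IF@12 ID@13 stall=0 (-) EX@14 MEM@15 WB@16

Answer: 5 8 9 11 14 15 16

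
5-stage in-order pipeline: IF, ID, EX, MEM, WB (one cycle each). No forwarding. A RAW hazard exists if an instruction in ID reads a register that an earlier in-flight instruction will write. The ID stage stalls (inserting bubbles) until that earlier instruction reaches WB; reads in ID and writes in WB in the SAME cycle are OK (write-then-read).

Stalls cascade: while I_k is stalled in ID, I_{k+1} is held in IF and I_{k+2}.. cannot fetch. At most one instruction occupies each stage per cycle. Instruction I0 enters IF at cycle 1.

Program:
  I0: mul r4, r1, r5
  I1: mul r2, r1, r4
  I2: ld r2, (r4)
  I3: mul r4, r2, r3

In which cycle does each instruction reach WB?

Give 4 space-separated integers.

I0 mul r4 <- r1,r5: IF@1 ID@2 stall=0 (-) EX@3 MEM@4 WB@5
I1 mul r2 <- r1,r4: IF@2 ID@3 stall=2 (RAW on I0.r4 (WB@5)) EX@6 MEM@7 WB@8
I2 ld r2 <- r4: IF@3 ID@6 stall=0 (-) EX@7 MEM@8 WB@9
I3 mul r4 <- r2,r3: IF@6 ID@7 stall=2 (RAW on I2.r2 (WB@9)) EX@10 MEM@11 WB@12

Answer: 5 8 9 12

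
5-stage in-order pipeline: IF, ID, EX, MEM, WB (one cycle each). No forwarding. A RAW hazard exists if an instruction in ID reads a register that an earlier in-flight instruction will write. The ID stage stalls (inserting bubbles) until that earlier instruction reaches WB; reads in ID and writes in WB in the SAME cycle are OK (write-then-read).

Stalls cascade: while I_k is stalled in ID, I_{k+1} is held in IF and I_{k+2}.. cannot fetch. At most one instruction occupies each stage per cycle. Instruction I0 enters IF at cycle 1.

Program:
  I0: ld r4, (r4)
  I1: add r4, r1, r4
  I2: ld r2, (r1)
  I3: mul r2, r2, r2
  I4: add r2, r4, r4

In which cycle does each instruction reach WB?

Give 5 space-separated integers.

I0 ld r4 <- r4: IF@1 ID@2 stall=0 (-) EX@3 MEM@4 WB@5
I1 add r4 <- r1,r4: IF@2 ID@3 stall=2 (RAW on I0.r4 (WB@5)) EX@6 MEM@7 WB@8
I2 ld r2 <- r1: IF@3 ID@6 stall=0 (-) EX@7 MEM@8 WB@9
I3 mul r2 <- r2,r2: IF@6 ID@7 stall=2 (RAW on I2.r2 (WB@9)) EX@10 MEM@11 WB@12
I4 add r2 <- r4,r4: IF@7 ID@10 stall=0 (-) EX@11 MEM@12 WB@13

Answer: 5 8 9 12 13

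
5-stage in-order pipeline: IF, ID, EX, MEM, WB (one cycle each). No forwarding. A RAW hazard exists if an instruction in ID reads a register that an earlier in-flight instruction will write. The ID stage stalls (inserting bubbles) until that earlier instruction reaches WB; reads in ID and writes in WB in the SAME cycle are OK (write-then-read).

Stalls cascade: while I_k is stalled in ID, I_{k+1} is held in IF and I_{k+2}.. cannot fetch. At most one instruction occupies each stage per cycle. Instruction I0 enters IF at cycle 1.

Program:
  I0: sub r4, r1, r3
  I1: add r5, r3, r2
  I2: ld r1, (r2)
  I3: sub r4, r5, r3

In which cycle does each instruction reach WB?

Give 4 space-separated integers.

I0 sub r4 <- r1,r3: IF@1 ID@2 stall=0 (-) EX@3 MEM@4 WB@5
I1 add r5 <- r3,r2: IF@2 ID@3 stall=0 (-) EX@4 MEM@5 WB@6
I2 ld r1 <- r2: IF@3 ID@4 stall=0 (-) EX@5 MEM@6 WB@7
I3 sub r4 <- r5,r3: IF@4 ID@5 stall=1 (RAW on I1.r5 (WB@6)) EX@7 MEM@8 WB@9

Answer: 5 6 7 9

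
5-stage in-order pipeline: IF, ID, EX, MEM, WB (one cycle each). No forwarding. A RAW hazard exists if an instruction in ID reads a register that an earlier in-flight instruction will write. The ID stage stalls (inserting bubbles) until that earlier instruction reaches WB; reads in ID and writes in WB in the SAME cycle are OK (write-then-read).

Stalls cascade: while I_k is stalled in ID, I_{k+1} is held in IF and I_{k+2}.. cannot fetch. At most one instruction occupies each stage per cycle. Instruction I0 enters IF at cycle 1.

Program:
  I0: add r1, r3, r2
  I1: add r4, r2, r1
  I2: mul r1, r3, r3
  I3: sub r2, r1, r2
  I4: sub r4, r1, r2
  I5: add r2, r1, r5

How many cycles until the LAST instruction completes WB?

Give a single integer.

I0 add r1 <- r3,r2: IF@1 ID@2 stall=0 (-) EX@3 MEM@4 WB@5
I1 add r4 <- r2,r1: IF@2 ID@3 stall=2 (RAW on I0.r1 (WB@5)) EX@6 MEM@7 WB@8
I2 mul r1 <- r3,r3: IF@3 ID@6 stall=0 (-) EX@7 MEM@8 WB@9
I3 sub r2 <- r1,r2: IF@6 ID@7 stall=2 (RAW on I2.r1 (WB@9)) EX@10 MEM@11 WB@12
I4 sub r4 <- r1,r2: IF@7 ID@10 stall=2 (RAW on I3.r2 (WB@12)) EX@13 MEM@14 WB@15
I5 add r2 <- r1,r5: IF@10 ID@13 stall=0 (-) EX@14 MEM@15 WB@16

Answer: 16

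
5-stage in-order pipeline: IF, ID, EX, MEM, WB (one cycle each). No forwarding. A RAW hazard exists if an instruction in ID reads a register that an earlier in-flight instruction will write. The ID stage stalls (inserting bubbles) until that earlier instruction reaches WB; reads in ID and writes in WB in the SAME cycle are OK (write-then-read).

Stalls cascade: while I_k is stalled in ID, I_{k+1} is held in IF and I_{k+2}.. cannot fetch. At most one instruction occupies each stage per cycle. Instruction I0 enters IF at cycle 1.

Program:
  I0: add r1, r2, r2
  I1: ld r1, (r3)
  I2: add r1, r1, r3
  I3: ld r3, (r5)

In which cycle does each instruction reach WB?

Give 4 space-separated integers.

I0 add r1 <- r2,r2: IF@1 ID@2 stall=0 (-) EX@3 MEM@4 WB@5
I1 ld r1 <- r3: IF@2 ID@3 stall=0 (-) EX@4 MEM@5 WB@6
I2 add r1 <- r1,r3: IF@3 ID@4 stall=2 (RAW on I1.r1 (WB@6)) EX@7 MEM@8 WB@9
I3 ld r3 <- r5: IF@4 ID@7 stall=0 (-) EX@8 MEM@9 WB@10

Answer: 5 6 9 10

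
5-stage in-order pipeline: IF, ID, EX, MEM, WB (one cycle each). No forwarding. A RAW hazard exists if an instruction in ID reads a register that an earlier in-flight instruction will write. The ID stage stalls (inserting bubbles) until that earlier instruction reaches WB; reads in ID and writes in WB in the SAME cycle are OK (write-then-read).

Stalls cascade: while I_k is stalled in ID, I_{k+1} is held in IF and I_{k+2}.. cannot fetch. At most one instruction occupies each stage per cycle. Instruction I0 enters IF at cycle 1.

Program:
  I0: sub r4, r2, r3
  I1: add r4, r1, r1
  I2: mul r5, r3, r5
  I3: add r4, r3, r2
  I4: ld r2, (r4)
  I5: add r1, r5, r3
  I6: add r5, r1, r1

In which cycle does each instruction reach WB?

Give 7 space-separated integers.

Answer: 5 6 7 8 11 12 15

Derivation:
I0 sub r4 <- r2,r3: IF@1 ID@2 stall=0 (-) EX@3 MEM@4 WB@5
I1 add r4 <- r1,r1: IF@2 ID@3 stall=0 (-) EX@4 MEM@5 WB@6
I2 mul r5 <- r3,r5: IF@3 ID@4 stall=0 (-) EX@5 MEM@6 WB@7
I3 add r4 <- r3,r2: IF@4 ID@5 stall=0 (-) EX@6 MEM@7 WB@8
I4 ld r2 <- r4: IF@5 ID@6 stall=2 (RAW on I3.r4 (WB@8)) EX@9 MEM@10 WB@11
I5 add r1 <- r5,r3: IF@6 ID@9 stall=0 (-) EX@10 MEM@11 WB@12
I6 add r5 <- r1,r1: IF@9 ID@10 stall=2 (RAW on I5.r1 (WB@12)) EX@13 MEM@14 WB@15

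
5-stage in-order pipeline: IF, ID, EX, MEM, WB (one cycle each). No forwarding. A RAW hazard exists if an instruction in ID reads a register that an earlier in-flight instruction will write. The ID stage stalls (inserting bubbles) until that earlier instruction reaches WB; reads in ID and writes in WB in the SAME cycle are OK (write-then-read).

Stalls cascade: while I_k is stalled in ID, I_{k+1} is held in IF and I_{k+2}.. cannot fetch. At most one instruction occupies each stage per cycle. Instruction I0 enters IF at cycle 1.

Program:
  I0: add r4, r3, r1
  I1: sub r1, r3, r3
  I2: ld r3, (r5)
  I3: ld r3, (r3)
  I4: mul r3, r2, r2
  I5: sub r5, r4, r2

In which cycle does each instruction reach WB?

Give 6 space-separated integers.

I0 add r4 <- r3,r1: IF@1 ID@2 stall=0 (-) EX@3 MEM@4 WB@5
I1 sub r1 <- r3,r3: IF@2 ID@3 stall=0 (-) EX@4 MEM@5 WB@6
I2 ld r3 <- r5: IF@3 ID@4 stall=0 (-) EX@5 MEM@6 WB@7
I3 ld r3 <- r3: IF@4 ID@5 stall=2 (RAW on I2.r3 (WB@7)) EX@8 MEM@9 WB@10
I4 mul r3 <- r2,r2: IF@5 ID@8 stall=0 (-) EX@9 MEM@10 WB@11
I5 sub r5 <- r4,r2: IF@8 ID@9 stall=0 (-) EX@10 MEM@11 WB@12

Answer: 5 6 7 10 11 12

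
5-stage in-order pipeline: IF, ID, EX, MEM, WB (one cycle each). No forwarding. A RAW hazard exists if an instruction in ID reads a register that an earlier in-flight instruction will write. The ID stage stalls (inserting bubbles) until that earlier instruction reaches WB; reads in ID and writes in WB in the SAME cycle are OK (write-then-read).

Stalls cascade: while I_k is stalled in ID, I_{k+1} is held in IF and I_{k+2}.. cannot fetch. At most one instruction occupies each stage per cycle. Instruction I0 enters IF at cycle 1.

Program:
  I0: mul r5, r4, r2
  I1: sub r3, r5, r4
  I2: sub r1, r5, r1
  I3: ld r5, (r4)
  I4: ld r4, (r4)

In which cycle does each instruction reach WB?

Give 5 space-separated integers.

Answer: 5 8 9 10 11

Derivation:
I0 mul r5 <- r4,r2: IF@1 ID@2 stall=0 (-) EX@3 MEM@4 WB@5
I1 sub r3 <- r5,r4: IF@2 ID@3 stall=2 (RAW on I0.r5 (WB@5)) EX@6 MEM@7 WB@8
I2 sub r1 <- r5,r1: IF@3 ID@6 stall=0 (-) EX@7 MEM@8 WB@9
I3 ld r5 <- r4: IF@6 ID@7 stall=0 (-) EX@8 MEM@9 WB@10
I4 ld r4 <- r4: IF@7 ID@8 stall=0 (-) EX@9 MEM@10 WB@11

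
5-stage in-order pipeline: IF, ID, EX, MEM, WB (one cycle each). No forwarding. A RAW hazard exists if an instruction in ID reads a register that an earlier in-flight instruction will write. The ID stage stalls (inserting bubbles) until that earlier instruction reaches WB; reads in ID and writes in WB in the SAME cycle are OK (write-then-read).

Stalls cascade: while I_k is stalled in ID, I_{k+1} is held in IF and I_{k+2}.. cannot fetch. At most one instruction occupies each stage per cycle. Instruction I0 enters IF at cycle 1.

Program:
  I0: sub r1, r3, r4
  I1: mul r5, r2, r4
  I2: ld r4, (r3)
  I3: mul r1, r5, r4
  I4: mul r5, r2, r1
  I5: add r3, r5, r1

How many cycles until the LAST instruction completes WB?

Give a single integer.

I0 sub r1 <- r3,r4: IF@1 ID@2 stall=0 (-) EX@3 MEM@4 WB@5
I1 mul r5 <- r2,r4: IF@2 ID@3 stall=0 (-) EX@4 MEM@5 WB@6
I2 ld r4 <- r3: IF@3 ID@4 stall=0 (-) EX@5 MEM@6 WB@7
I3 mul r1 <- r5,r4: IF@4 ID@5 stall=2 (RAW on I2.r4 (WB@7)) EX@8 MEM@9 WB@10
I4 mul r5 <- r2,r1: IF@5 ID@8 stall=2 (RAW on I3.r1 (WB@10)) EX@11 MEM@12 WB@13
I5 add r3 <- r5,r1: IF@8 ID@11 stall=2 (RAW on I4.r5 (WB@13)) EX@14 MEM@15 WB@16

Answer: 16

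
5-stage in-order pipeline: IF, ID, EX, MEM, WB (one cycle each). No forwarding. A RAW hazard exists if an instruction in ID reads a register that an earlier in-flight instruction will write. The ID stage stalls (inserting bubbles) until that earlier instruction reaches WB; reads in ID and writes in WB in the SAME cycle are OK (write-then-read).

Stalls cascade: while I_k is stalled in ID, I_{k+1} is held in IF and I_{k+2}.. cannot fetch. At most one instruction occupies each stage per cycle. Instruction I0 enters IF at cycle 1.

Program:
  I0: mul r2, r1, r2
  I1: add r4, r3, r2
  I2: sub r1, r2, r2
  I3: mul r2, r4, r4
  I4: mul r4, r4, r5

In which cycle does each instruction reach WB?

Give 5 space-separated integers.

I0 mul r2 <- r1,r2: IF@1 ID@2 stall=0 (-) EX@3 MEM@4 WB@5
I1 add r4 <- r3,r2: IF@2 ID@3 stall=2 (RAW on I0.r2 (WB@5)) EX@6 MEM@7 WB@8
I2 sub r1 <- r2,r2: IF@3 ID@6 stall=0 (-) EX@7 MEM@8 WB@9
I3 mul r2 <- r4,r4: IF@6 ID@7 stall=1 (RAW on I1.r4 (WB@8)) EX@9 MEM@10 WB@11
I4 mul r4 <- r4,r5: IF@7 ID@9 stall=0 (-) EX@10 MEM@11 WB@12

Answer: 5 8 9 11 12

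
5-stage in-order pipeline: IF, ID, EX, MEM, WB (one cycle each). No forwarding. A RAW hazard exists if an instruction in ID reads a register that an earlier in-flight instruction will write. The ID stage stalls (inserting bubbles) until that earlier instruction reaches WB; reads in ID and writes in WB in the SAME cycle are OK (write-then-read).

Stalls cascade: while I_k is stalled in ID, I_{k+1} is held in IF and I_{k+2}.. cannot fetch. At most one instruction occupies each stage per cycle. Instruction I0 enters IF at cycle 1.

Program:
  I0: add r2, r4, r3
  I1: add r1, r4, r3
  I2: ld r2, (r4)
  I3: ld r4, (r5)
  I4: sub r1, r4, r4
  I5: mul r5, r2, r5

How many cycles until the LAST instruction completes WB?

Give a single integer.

I0 add r2 <- r4,r3: IF@1 ID@2 stall=0 (-) EX@3 MEM@4 WB@5
I1 add r1 <- r4,r3: IF@2 ID@3 stall=0 (-) EX@4 MEM@5 WB@6
I2 ld r2 <- r4: IF@3 ID@4 stall=0 (-) EX@5 MEM@6 WB@7
I3 ld r4 <- r5: IF@4 ID@5 stall=0 (-) EX@6 MEM@7 WB@8
I4 sub r1 <- r4,r4: IF@5 ID@6 stall=2 (RAW on I3.r4 (WB@8)) EX@9 MEM@10 WB@11
I5 mul r5 <- r2,r5: IF@6 ID@9 stall=0 (-) EX@10 MEM@11 WB@12

Answer: 12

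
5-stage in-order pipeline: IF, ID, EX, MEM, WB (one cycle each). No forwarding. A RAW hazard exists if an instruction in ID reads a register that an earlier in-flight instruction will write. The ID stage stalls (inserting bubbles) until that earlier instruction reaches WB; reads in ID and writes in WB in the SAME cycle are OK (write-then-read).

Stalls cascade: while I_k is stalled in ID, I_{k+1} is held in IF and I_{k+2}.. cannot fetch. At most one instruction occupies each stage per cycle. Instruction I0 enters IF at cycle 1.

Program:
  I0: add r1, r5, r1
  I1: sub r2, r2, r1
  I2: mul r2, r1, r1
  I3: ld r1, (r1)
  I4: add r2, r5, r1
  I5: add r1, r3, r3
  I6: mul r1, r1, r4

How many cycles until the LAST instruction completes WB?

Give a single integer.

Answer: 17

Derivation:
I0 add r1 <- r5,r1: IF@1 ID@2 stall=0 (-) EX@3 MEM@4 WB@5
I1 sub r2 <- r2,r1: IF@2 ID@3 stall=2 (RAW on I0.r1 (WB@5)) EX@6 MEM@7 WB@8
I2 mul r2 <- r1,r1: IF@3 ID@6 stall=0 (-) EX@7 MEM@8 WB@9
I3 ld r1 <- r1: IF@6 ID@7 stall=0 (-) EX@8 MEM@9 WB@10
I4 add r2 <- r5,r1: IF@7 ID@8 stall=2 (RAW on I3.r1 (WB@10)) EX@11 MEM@12 WB@13
I5 add r1 <- r3,r3: IF@8 ID@11 stall=0 (-) EX@12 MEM@13 WB@14
I6 mul r1 <- r1,r4: IF@11 ID@12 stall=2 (RAW on I5.r1 (WB@14)) EX@15 MEM@16 WB@17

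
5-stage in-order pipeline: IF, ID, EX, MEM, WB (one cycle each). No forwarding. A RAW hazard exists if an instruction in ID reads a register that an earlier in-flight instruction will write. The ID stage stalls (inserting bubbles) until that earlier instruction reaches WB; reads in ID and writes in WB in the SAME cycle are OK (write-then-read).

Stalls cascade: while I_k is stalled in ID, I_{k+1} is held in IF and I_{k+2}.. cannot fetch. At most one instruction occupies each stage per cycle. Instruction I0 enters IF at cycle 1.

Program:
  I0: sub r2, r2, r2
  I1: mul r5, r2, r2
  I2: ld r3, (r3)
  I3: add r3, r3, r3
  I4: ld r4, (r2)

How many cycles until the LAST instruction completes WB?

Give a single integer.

Answer: 13

Derivation:
I0 sub r2 <- r2,r2: IF@1 ID@2 stall=0 (-) EX@3 MEM@4 WB@5
I1 mul r5 <- r2,r2: IF@2 ID@3 stall=2 (RAW on I0.r2 (WB@5)) EX@6 MEM@7 WB@8
I2 ld r3 <- r3: IF@3 ID@6 stall=0 (-) EX@7 MEM@8 WB@9
I3 add r3 <- r3,r3: IF@6 ID@7 stall=2 (RAW on I2.r3 (WB@9)) EX@10 MEM@11 WB@12
I4 ld r4 <- r2: IF@7 ID@10 stall=0 (-) EX@11 MEM@12 WB@13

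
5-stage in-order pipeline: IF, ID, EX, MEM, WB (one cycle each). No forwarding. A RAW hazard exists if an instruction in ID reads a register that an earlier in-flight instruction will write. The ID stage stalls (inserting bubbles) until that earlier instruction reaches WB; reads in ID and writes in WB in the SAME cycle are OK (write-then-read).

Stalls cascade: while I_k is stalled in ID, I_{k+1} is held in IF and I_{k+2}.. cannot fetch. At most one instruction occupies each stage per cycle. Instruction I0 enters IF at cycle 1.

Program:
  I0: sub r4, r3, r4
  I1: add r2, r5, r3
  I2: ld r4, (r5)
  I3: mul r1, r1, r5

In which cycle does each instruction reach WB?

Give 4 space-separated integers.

Answer: 5 6 7 8

Derivation:
I0 sub r4 <- r3,r4: IF@1 ID@2 stall=0 (-) EX@3 MEM@4 WB@5
I1 add r2 <- r5,r3: IF@2 ID@3 stall=0 (-) EX@4 MEM@5 WB@6
I2 ld r4 <- r5: IF@3 ID@4 stall=0 (-) EX@5 MEM@6 WB@7
I3 mul r1 <- r1,r5: IF@4 ID@5 stall=0 (-) EX@6 MEM@7 WB@8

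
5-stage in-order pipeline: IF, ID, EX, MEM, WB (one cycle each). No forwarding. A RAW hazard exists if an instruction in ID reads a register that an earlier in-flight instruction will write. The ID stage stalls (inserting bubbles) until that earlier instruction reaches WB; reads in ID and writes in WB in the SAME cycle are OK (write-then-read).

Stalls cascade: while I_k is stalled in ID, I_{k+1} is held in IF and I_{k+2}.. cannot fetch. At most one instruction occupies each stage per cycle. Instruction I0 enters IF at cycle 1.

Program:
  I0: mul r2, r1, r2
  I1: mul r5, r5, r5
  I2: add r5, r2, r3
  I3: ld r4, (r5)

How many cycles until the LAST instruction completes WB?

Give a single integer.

I0 mul r2 <- r1,r2: IF@1 ID@2 stall=0 (-) EX@3 MEM@4 WB@5
I1 mul r5 <- r5,r5: IF@2 ID@3 stall=0 (-) EX@4 MEM@5 WB@6
I2 add r5 <- r2,r3: IF@3 ID@4 stall=1 (RAW on I0.r2 (WB@5)) EX@6 MEM@7 WB@8
I3 ld r4 <- r5: IF@4 ID@6 stall=2 (RAW on I2.r5 (WB@8)) EX@9 MEM@10 WB@11

Answer: 11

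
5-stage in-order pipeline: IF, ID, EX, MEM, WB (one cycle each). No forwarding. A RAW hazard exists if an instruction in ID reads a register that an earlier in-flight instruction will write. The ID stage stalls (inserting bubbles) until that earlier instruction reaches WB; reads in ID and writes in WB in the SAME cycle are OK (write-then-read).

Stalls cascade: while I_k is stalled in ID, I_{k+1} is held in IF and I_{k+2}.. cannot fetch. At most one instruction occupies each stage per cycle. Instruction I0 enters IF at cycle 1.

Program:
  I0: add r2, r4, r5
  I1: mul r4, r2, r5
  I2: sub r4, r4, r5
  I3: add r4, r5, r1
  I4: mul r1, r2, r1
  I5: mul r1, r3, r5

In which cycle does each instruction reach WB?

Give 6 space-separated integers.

I0 add r2 <- r4,r5: IF@1 ID@2 stall=0 (-) EX@3 MEM@4 WB@5
I1 mul r4 <- r2,r5: IF@2 ID@3 stall=2 (RAW on I0.r2 (WB@5)) EX@6 MEM@7 WB@8
I2 sub r4 <- r4,r5: IF@3 ID@6 stall=2 (RAW on I1.r4 (WB@8)) EX@9 MEM@10 WB@11
I3 add r4 <- r5,r1: IF@6 ID@9 stall=0 (-) EX@10 MEM@11 WB@12
I4 mul r1 <- r2,r1: IF@9 ID@10 stall=0 (-) EX@11 MEM@12 WB@13
I5 mul r1 <- r3,r5: IF@10 ID@11 stall=0 (-) EX@12 MEM@13 WB@14

Answer: 5 8 11 12 13 14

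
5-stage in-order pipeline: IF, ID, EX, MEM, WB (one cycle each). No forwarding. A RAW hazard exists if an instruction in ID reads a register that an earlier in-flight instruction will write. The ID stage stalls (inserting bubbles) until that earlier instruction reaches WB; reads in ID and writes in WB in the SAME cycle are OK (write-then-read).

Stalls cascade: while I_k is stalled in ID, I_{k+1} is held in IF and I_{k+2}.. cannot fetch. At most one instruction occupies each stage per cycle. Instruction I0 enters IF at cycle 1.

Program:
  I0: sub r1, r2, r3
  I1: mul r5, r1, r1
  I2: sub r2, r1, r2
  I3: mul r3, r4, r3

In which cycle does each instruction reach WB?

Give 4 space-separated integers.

Answer: 5 8 9 10

Derivation:
I0 sub r1 <- r2,r3: IF@1 ID@2 stall=0 (-) EX@3 MEM@4 WB@5
I1 mul r5 <- r1,r1: IF@2 ID@3 stall=2 (RAW on I0.r1 (WB@5)) EX@6 MEM@7 WB@8
I2 sub r2 <- r1,r2: IF@3 ID@6 stall=0 (-) EX@7 MEM@8 WB@9
I3 mul r3 <- r4,r3: IF@6 ID@7 stall=0 (-) EX@8 MEM@9 WB@10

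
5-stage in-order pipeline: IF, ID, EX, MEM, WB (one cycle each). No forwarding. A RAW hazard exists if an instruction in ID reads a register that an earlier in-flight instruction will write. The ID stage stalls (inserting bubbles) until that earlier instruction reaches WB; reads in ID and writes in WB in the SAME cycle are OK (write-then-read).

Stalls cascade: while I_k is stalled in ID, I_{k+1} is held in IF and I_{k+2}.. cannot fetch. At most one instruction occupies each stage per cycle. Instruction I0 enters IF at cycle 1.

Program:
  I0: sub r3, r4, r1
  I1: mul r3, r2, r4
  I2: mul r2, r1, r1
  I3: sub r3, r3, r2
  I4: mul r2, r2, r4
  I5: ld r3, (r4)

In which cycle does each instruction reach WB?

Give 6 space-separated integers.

Answer: 5 6 7 10 11 12

Derivation:
I0 sub r3 <- r4,r1: IF@1 ID@2 stall=0 (-) EX@3 MEM@4 WB@5
I1 mul r3 <- r2,r4: IF@2 ID@3 stall=0 (-) EX@4 MEM@5 WB@6
I2 mul r2 <- r1,r1: IF@3 ID@4 stall=0 (-) EX@5 MEM@6 WB@7
I3 sub r3 <- r3,r2: IF@4 ID@5 stall=2 (RAW on I2.r2 (WB@7)) EX@8 MEM@9 WB@10
I4 mul r2 <- r2,r4: IF@5 ID@8 stall=0 (-) EX@9 MEM@10 WB@11
I5 ld r3 <- r4: IF@8 ID@9 stall=0 (-) EX@10 MEM@11 WB@12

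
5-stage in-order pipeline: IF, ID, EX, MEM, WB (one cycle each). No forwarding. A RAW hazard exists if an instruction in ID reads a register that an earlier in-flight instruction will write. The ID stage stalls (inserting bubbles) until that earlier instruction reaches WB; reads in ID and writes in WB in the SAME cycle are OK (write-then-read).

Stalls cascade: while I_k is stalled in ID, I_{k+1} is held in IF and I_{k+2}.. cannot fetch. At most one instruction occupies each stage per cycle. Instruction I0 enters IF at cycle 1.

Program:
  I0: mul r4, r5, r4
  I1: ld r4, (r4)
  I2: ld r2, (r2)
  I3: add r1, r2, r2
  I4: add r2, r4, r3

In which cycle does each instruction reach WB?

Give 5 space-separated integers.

Answer: 5 8 9 12 13

Derivation:
I0 mul r4 <- r5,r4: IF@1 ID@2 stall=0 (-) EX@3 MEM@4 WB@5
I1 ld r4 <- r4: IF@2 ID@3 stall=2 (RAW on I0.r4 (WB@5)) EX@6 MEM@7 WB@8
I2 ld r2 <- r2: IF@3 ID@6 stall=0 (-) EX@7 MEM@8 WB@9
I3 add r1 <- r2,r2: IF@6 ID@7 stall=2 (RAW on I2.r2 (WB@9)) EX@10 MEM@11 WB@12
I4 add r2 <- r4,r3: IF@7 ID@10 stall=0 (-) EX@11 MEM@12 WB@13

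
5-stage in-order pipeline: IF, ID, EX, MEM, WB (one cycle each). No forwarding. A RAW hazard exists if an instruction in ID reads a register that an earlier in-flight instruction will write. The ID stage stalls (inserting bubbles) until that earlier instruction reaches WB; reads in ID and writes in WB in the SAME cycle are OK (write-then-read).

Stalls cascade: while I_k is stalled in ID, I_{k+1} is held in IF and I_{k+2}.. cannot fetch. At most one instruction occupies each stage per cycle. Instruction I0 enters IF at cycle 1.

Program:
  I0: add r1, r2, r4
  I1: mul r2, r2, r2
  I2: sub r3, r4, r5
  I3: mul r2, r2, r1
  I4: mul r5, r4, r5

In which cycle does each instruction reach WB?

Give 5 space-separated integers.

Answer: 5 6 7 9 10

Derivation:
I0 add r1 <- r2,r4: IF@1 ID@2 stall=0 (-) EX@3 MEM@4 WB@5
I1 mul r2 <- r2,r2: IF@2 ID@3 stall=0 (-) EX@4 MEM@5 WB@6
I2 sub r3 <- r4,r5: IF@3 ID@4 stall=0 (-) EX@5 MEM@6 WB@7
I3 mul r2 <- r2,r1: IF@4 ID@5 stall=1 (RAW on I1.r2 (WB@6)) EX@7 MEM@8 WB@9
I4 mul r5 <- r4,r5: IF@5 ID@7 stall=0 (-) EX@8 MEM@9 WB@10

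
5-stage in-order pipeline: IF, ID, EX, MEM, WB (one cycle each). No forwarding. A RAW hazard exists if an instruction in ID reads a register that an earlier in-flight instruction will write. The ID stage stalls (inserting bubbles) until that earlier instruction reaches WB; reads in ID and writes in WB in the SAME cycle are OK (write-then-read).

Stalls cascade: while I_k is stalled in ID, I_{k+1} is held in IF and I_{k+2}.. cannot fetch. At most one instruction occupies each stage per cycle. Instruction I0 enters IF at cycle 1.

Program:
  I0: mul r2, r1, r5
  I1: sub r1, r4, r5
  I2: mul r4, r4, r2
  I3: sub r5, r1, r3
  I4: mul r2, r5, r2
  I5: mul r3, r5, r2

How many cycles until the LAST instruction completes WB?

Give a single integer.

Answer: 15

Derivation:
I0 mul r2 <- r1,r5: IF@1 ID@2 stall=0 (-) EX@3 MEM@4 WB@5
I1 sub r1 <- r4,r5: IF@2 ID@3 stall=0 (-) EX@4 MEM@5 WB@6
I2 mul r4 <- r4,r2: IF@3 ID@4 stall=1 (RAW on I0.r2 (WB@5)) EX@6 MEM@7 WB@8
I3 sub r5 <- r1,r3: IF@4 ID@6 stall=0 (-) EX@7 MEM@8 WB@9
I4 mul r2 <- r5,r2: IF@6 ID@7 stall=2 (RAW on I3.r5 (WB@9)) EX@10 MEM@11 WB@12
I5 mul r3 <- r5,r2: IF@7 ID@10 stall=2 (RAW on I4.r2 (WB@12)) EX@13 MEM@14 WB@15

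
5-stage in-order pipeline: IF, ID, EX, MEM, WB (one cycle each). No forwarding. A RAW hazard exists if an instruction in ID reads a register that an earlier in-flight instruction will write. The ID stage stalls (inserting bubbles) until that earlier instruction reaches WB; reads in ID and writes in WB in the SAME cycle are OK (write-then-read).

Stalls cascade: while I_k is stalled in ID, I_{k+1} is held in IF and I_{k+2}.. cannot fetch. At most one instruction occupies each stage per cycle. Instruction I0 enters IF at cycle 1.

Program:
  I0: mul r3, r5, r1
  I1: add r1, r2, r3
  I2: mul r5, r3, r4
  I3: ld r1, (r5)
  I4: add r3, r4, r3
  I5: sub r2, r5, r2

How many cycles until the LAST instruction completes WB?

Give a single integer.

Answer: 14

Derivation:
I0 mul r3 <- r5,r1: IF@1 ID@2 stall=0 (-) EX@3 MEM@4 WB@5
I1 add r1 <- r2,r3: IF@2 ID@3 stall=2 (RAW on I0.r3 (WB@5)) EX@6 MEM@7 WB@8
I2 mul r5 <- r3,r4: IF@3 ID@6 stall=0 (-) EX@7 MEM@8 WB@9
I3 ld r1 <- r5: IF@6 ID@7 stall=2 (RAW on I2.r5 (WB@9)) EX@10 MEM@11 WB@12
I4 add r3 <- r4,r3: IF@7 ID@10 stall=0 (-) EX@11 MEM@12 WB@13
I5 sub r2 <- r5,r2: IF@10 ID@11 stall=0 (-) EX@12 MEM@13 WB@14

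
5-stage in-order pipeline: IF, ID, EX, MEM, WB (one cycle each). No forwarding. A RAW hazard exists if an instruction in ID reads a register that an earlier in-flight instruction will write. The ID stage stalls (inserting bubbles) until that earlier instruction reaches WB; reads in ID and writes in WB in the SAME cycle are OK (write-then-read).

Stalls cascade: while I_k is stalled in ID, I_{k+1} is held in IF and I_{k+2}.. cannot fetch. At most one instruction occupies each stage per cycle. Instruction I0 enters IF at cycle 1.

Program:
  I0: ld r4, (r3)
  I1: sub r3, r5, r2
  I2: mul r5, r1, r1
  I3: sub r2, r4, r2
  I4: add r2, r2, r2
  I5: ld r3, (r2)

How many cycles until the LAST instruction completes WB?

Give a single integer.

I0 ld r4 <- r3: IF@1 ID@2 stall=0 (-) EX@3 MEM@4 WB@5
I1 sub r3 <- r5,r2: IF@2 ID@3 stall=0 (-) EX@4 MEM@5 WB@6
I2 mul r5 <- r1,r1: IF@3 ID@4 stall=0 (-) EX@5 MEM@6 WB@7
I3 sub r2 <- r4,r2: IF@4 ID@5 stall=0 (-) EX@6 MEM@7 WB@8
I4 add r2 <- r2,r2: IF@5 ID@6 stall=2 (RAW on I3.r2 (WB@8)) EX@9 MEM@10 WB@11
I5 ld r3 <- r2: IF@6 ID@9 stall=2 (RAW on I4.r2 (WB@11)) EX@12 MEM@13 WB@14

Answer: 14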